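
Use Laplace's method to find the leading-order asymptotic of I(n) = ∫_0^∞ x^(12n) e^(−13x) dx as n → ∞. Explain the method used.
I(n) ~ (sqrt(2π·12n) / 13) · (12n/(13e))^(12n)

Write the integrand as exp(12n ln x − 13x) and set f(x) = 12n ln x − 13x. Then f'(x) = 12n/x − 13 = 0 at x* = 12n/13, and f''(x*) = −12n/x*^2 = −13^2/(12n). Laplace's method (interior maximum) gives
  I(n) ~ e^(f(x*)) · sqrt(2π / |f''(x*)|)
        = exp(12n ln(12n/13) − 12n) · sqrt(2π · 12n / 13^2)
        = (12n/13)^(12n) e^(−12n) · sqrt(2π·12n) / 13
        = (sqrt(2π·12n) / 13) · (12n/(13e))^(12n).
This matches Γ(12n+1)/13^(12n+1) with Stirling applied to Γ.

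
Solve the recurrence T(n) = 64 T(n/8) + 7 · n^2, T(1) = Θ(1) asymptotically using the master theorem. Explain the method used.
T(n) = Θ(n^2 log n)

log_8 64 = 2, and f(n) = 7 · n^2 = Θ(n^(log_8 64)). This is Case 2 of the master theorem: T(n) = Θ(f(n) · log n) = Θ(n^2 log n).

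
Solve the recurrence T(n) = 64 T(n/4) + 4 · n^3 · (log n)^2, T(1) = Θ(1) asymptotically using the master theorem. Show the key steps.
T(n) = Θ(n^3 · (log n)^3)

Here log_4 64 = 3 and f(n) = 4 · n^3 · (log n)^2 = Θ(n^(log_4 64) · (log n)^2). This is the extended Case 2 of the master theorem (f matches the critical exponent up to log factors), giving T(n) = Θ(n^(log_4 64) · (log n)^(2+1)) = Θ(n^3 · (log n)^3).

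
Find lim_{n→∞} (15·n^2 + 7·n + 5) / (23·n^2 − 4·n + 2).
lim = 15/23

For large n the leading n^2 terms dominate both numerator and denominator. Dividing top and bottom by n^2, every other term tends to 0, leaving 15/23.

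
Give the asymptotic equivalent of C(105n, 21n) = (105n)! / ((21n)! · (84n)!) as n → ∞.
C(105n, 21n) ~ (3125/256)^(21n) · sqrt(5/(8π·21n))

Write N = 21n. Apply Stirling to each factorial:
  (5N)! ~ sqrt(2π·5N) · (5N/e)^(5N),
  N! ~ sqrt(2π N) · (N/e)^N,
  (4N)! ~ sqrt(2π·4N) · (4N/e)^(4N).
The exponential factors combine to (5N)^(5N) / (N^N · (4N)^(4N)) = 5^(5N)/4^(4N) = (5^5/4^4)^N = (3125/256)^N.
The square-root prefactors combine to sqrt(2π·5N) / (sqrt(2π N)·sqrt(2π·4N)) = sqrt(5 / (2π·4·N)) = sqrt(5/(8π·21n)).
Substituting N = 21n: C(105n, 21n) ~ (3125/256)^(21n) · sqrt(5/(8π·21n)).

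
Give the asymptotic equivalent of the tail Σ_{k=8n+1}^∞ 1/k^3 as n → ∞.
Σ_{k>8n} 1/k^3 ~ 1/(2 · (8n)^2)

Compare to the integral: ∫_{8n}^∞ x^(−3) dx = [−x^(−2)/2]_{8n}^∞ = 1/((3−1)·(8n)^2). Euler-Maclaurin then gives
  Σ_{k>8n} 1/k^3 = ∫_{8n}^∞ dx/x^3 − 1/(2·(8n)^3) + O(1/(8n)^4).
(Equivalently this is ζ(3) − Σ_{k≤8n} 1/k^3.)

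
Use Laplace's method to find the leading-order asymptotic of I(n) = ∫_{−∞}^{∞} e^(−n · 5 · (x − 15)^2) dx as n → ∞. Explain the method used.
I(n) = sqrt(π/(5n))

Here φ(x) = 5 · (x − 15)^2 has its unique minimum at x* = 15 with φ(x*) = 0 and φ''(x*) = 10. Laplace's method gives
  I(n) ~ e^(−n φ(x*)) · sqrt(2π / (n · φ''(x*))) = sqrt(2π / (10n)) = sqrt(π/(5n)).
This is exact: substituting u = (x − 15)·sqrt(5n) gives I(n) = (1/sqrt(5n)) ∫_{−∞}^{∞} e^(−u^2) du = sqrt(π/(5n)).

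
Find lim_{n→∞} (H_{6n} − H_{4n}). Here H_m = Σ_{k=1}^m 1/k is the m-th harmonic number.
lim = ln(6/4) = ln(3/2)

Euler-Maclaurin gives H_m = ln m + γ + 1/(2m) + O(1/m^2). The γ and O(1/m) terms cancel in the difference:
  H_{6n} − H_{4n} = ln(6n) − ln(4n) + O(1/n) = ln(6/4) + O(1/n).
Hence the limit is ln(6/4) = ln(3/2).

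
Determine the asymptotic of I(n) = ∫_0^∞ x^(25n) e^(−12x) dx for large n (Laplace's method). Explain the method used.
I(n) ~ (sqrt(2π·25n) / 12) · (25n/(12e))^(25n)

Write the integrand as exp(25n ln x − 12x) and set f(x) = 25n ln x − 12x. Then f'(x) = 25n/x − 12 = 0 at x* = 25n/12, and f''(x*) = −25n/x*^2 = −12^2/(25n). Laplace's method (interior maximum) gives
  I(n) ~ e^(f(x*)) · sqrt(2π / |f''(x*)|)
        = exp(25n ln(25n/12) − 25n) · sqrt(2π · 25n / 12^2)
        = (25n/12)^(25n) e^(−25n) · sqrt(2π·25n) / 12
        = (sqrt(2π·25n) / 12) · (25n/(12e))^(25n).
This matches Γ(25n+1)/12^(25n+1) with Stirling applied to Γ.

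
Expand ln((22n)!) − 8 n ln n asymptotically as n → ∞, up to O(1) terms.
ln((22n)!) − 8 n ln n = 14 n ln n + 22(ln 22 − 1) n + (1/2) ln(2π·22n) + O(1/n)

Stirling: ln((22n)!) = 22n ln(22n) − 22n + (1/2) ln(2π·22n) + O(1/n).
Expand 22n ln(22n) = 22n (ln n + ln 22) = 22n ln n + 22n ln 22.
Subtract 8n ln n: leading term is (22 − 8) n ln n = 14 n ln n. The next term is 22n ln 22 − 22n = 22(ln 22 − 1) n. Then the (1/2) ln(2π·22n) correction.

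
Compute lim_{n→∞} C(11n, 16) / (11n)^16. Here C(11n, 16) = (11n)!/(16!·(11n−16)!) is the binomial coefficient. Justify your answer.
lim = 1/16! = 1/20922789888000

With N = 11n → ∞: C(N, 16) / N^16 = [N(N−1)…(N−15)] / (16! · N^16) = (1/16!) · 1 · (1 − 1/(11n)) · … · (1 − 15/(11n)). Each factor → 1 as N → ∞, so the limit is 1/16! = 1/20922789888000.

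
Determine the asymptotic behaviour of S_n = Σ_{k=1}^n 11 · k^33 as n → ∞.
S_n ~ 11 · n^34 / 34

By integral comparison (Euler-Maclaurin), Σ_{k=1}^n 11 · k^33 = 11 · ∫_0^n x^33 dx + O(n^33) = 11 · n^34/34 + O(n^33). (Equivalently, Faulhaber's formula gives the same leading term.)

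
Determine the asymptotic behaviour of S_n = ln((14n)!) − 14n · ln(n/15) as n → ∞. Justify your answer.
S_n ~ 14n · (ln 210 − 1) + O(ln n)

Stirling: ln((14n)!) = 14n ln(14n) − 14n + O(ln n).
  S_n = 14n ln(14n) − 14n − 14n ln(n/15) + O(ln n)
      = 14n ln(14n) − 14n ln n + 14n ln 15 − 14n + O(ln n)
      = 14n ln 14 + 14n ln 15 − 14n + O(ln n)
      = 14n (ln 210 − 1) + O(ln n).
Numerically ln(210) − 1 ≈ 4.3471.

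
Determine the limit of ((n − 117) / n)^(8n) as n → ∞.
lim = e^(−936)

Rewrite as (1 − 117/n)^(8n). By the standard limit (1 + x/n)^n → e^x, we have (1 − 117/n)^n → e^(−117), and raising to the 8th power gives e^(−936).
More precisely, ln[(1 − 117/n)^(8n)] = 8n · ln(1 − 117/n) = 8n · (-117/n + O(1/n^2)) = -936 + O(1/n) → -936.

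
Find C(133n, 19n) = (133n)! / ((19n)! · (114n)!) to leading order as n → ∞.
C(133n, 19n) ~ (823543/46656)^(19n) · sqrt(7/(12π·19n))

Write N = 19n. Apply Stirling to each factorial:
  (7N)! ~ sqrt(2π·7N) · (7N/e)^(7N),
  N! ~ sqrt(2π N) · (N/e)^N,
  (6N)! ~ sqrt(2π·6N) · (6N/e)^(6N).
The exponential factors combine to (7N)^(7N) / (N^N · (6N)^(6N)) = 7^(7N)/6^(6N) = (7^7/6^6)^N = (823543/46656)^N.
The square-root prefactors combine to sqrt(2π·7N) / (sqrt(2π N)·sqrt(2π·6N)) = sqrt(7 / (2π·6·N)) = sqrt(7/(12π·19n)).
Substituting N = 19n: C(133n, 19n) ~ (823543/46656)^(19n) · sqrt(7/(12π·19n)).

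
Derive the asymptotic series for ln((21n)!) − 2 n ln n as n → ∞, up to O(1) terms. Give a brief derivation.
ln((21n)!) − 2 n ln n = 19 n ln n + 21(ln 21 − 1) n + (1/2) ln(2π·21n) + O(1/n)

Stirling: ln((21n)!) = 21n ln(21n) − 21n + (1/2) ln(2π·21n) + O(1/n).
Expand 21n ln(21n) = 21n (ln n + ln 21) = 21n ln n + 21n ln 21.
Subtract 2n ln n: leading term is (21 − 2) n ln n = 19 n ln n. The next term is 21n ln 21 − 21n = 21(ln 21 − 1) n. Then the (1/2) ln(2π·21n) correction.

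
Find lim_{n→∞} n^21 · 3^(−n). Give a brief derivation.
lim = 0

Exponentials with base > 1 dominate every fixed polynomial: for any fixed c, n^c / 3^n → 0 as n → ∞ (e.g. by the ratio test, or by writing 3^n = e^(n ln 3) and noting e^(n ln 3) / n^c → ∞). Hence n^21 · 3^(−n) = n^21 / 3^n → 0.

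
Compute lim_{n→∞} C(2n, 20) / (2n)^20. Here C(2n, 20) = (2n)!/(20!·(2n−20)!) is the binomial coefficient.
lim = 1/20! = 1/2432902008176640000

With N = 2n → ∞: C(N, 20) / N^20 = [N(N−1)…(N−19)] / (20! · N^20) = (1/20!) · 1 · (1 − 1/(2n)) · … · (1 − 19/(2n)). Each factor → 1 as N → ∞, so the limit is 1/20! = 1/2432902008176640000.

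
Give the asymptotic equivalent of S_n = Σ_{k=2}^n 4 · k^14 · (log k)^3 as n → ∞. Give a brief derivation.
S_n ~ 4 · n^15 · (log n)^3 / 15

By integral comparison, S_n = ∫_1^n 4 · x^14 · (log x)^3 dx + O(n^14 · (log n)^3). For the integral, the leading term of ∫_1^n x^14 (log x)^3 dx is n^15/15 · (log n)^3 (by repeated integration by parts; each step lowers the log-exponent and produces a relatively O(1/log n) correction). Hence S_n ~ 4 · n^15 · (log n)^3 / 15.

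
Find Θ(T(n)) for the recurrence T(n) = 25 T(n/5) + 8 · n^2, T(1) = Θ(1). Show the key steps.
T(n) = Θ(n^2 log n)

log_5 25 = 2, and f(n) = 8 · n^2 = Θ(n^(log_5 25)). This is Case 2 of the master theorem: T(n) = Θ(f(n) · log n) = Θ(n^2 log n).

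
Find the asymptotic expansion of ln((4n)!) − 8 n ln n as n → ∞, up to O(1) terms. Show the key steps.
ln((4n)!) − 8 n ln n = −4 n ln n + 4(ln 4 − 1) n + (1/2) ln(2π·4n) + O(1/n)

Stirling: ln((4n)!) = 4n ln(4n) − 4n + (1/2) ln(2π·4n) + O(1/n).
Expand 4n ln(4n) = 4n (ln n + ln 4) = 4n ln n + 4n ln 4.
Subtract 8n ln n: leading term is (4 − 8) n ln n = −4 n ln n. The next term is 4n ln 4 − 4n = 4(ln 4 − 1) n. Then the (1/2) ln(2π·4n) correction.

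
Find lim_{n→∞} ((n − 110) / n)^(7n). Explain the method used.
lim = e^(−770)

Rewrite as (1 − 110/n)^(7n). By the standard limit (1 + x/n)^n → e^x, we have (1 − 110/n)^n → e^(−110), and raising to the 7th power gives e^(−770).
More precisely, ln[(1 − 110/n)^(7n)] = 7n · ln(1 − 110/n) = 7n · (-110/n + O(1/n^2)) = -770 + O(1/n) → -770.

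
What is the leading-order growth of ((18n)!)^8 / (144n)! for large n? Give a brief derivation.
((18n)!)^8/(144n)! ~ ((2π·18n)^(7/2) / sqrt(8)) · 8^(−8·18n)  →  0

Write N = 18n. Stirling: N! ~ sqrt(2π N)(N/e)^N and (8N)! ~ sqrt(2π·8N)·(8N/e)^(8N).
  (N!)^8/(8N)! ~ (2π N)^(8/2) (N/e)^(8N) / [sqrt(2π·8N) (8N/e)^(8N)]
     = (2π N)^(8/2) / sqrt(2π·8N) · (N/(8N))^(8N)
     = (2π N)^((8−1)/2) / sqrt(8) · 8^(−8N).
Since 8^8 > 1, the factor 8^(−8N) decays exponentially, so the ratio → 0. Substituting N = 18n gives the stated form.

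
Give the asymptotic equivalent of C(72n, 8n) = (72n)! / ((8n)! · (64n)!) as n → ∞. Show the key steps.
C(72n, 8n) ~ (387420489/16777216)^(8n) · sqrt(9/(16π·8n))

Write N = 8n. Apply Stirling to each factorial:
  (9N)! ~ sqrt(2π·9N) · (9N/e)^(9N),
  N! ~ sqrt(2π N) · (N/e)^N,
  (8N)! ~ sqrt(2π·8N) · (8N/e)^(8N).
The exponential factors combine to (9N)^(9N) / (N^N · (8N)^(8N)) = 9^(9N)/8^(8N) = (9^9/8^8)^N = (387420489/16777216)^N.
The square-root prefactors combine to sqrt(2π·9N) / (sqrt(2π N)·sqrt(2π·8N)) = sqrt(9 / (2π·8·N)) = sqrt(9/(16π·8n)).
Substituting N = 8n: C(72n, 8n) ~ (387420489/16777216)^(8n) · sqrt(9/(16π·8n)).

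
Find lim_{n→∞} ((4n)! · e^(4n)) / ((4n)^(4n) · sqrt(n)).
lim = sqrt(2π·4)

Stirling: (4n)! ~ sqrt(2π·4n) · (4n/e)^(4n). Hence
  (4n)! · e^(4n) / (4n)^(4n) ~ sqrt(2π·4n).
Dividing by sqrt(n): sqrt(2π·4n) / sqrt(n) = sqrt(2π·4) · n^((1−1)/2), so the limit is sqrt(2π·4).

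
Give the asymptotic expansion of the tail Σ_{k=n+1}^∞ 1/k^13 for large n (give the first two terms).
Σ_{k>n} 1/k^13 = 1/(12 · n^12) − 1/(2 · n^13) + O(1/n^14)

Compare to the integral: ∫_{n}^∞ x^(−13) dx = [−x^(−12)/12]_{n}^∞ = 1/((13−1)·n^12). The Euler-Maclaurin correction adds −f(n)/2 = −1/(2·n^13). Euler-Maclaurin then gives
  Σ_{k>n} 1/k^13 = ∫_{n}^∞ dx/x^13 − 1/(2·n^13) + O(1/n^14).
(Equivalently this is ζ(13) − Σ_{k≤n} 1/k^13.)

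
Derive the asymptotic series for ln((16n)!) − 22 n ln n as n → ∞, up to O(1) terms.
ln((16n)!) − 22 n ln n = −6 n ln n + 16(ln 16 − 1) n + (1/2) ln(2π·16n) + O(1/n)

Stirling: ln((16n)!) = 16n ln(16n) − 16n + (1/2) ln(2π·16n) + O(1/n).
Expand 16n ln(16n) = 16n (ln n + ln 16) = 16n ln n + 16n ln 16.
Subtract 22n ln n: leading term is (16 − 22) n ln n = −6 n ln n. The next term is 16n ln 16 − 16n = 16(ln 16 − 1) n. Then the (1/2) ln(2π·16n) correction.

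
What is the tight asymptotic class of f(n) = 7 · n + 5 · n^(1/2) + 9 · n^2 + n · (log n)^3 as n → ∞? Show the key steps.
f(n) ∈ Θ(n^2)

Compare the terms by growth order. For large n, n^a · (log n)^b dominates n^a' · (log n)^b' iff a > a', or (a = a' and b > b'). Ranking the 4 terms shows the dominant one is 9 · n^2. Hence f(n) ∈ Θ(n^2).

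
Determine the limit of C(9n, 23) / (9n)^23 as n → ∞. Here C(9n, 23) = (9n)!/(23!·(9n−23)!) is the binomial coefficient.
lim = 1/23! = 1/25852016738884976640000

With N = 9n → ∞: C(N, 23) / N^23 = [N(N−1)…(N−22)] / (23! · N^23) = (1/23!) · 1 · (1 − 1/(9n)) · … · (1 − 22/(9n)). Each factor → 1 as N → ∞, so the limit is 1/23! = 1/25852016738884976640000.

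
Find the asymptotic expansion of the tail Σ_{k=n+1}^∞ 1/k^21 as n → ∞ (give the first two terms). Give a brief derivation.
Σ_{k>n} 1/k^21 = 1/(20 · n^20) − 1/(2 · n^21) + O(1/n^22)

Compare to the integral: ∫_{n}^∞ x^(−21) dx = [−x^(−20)/20]_{n}^∞ = 1/((21−1)·n^20). The Euler-Maclaurin correction adds −f(n)/2 = −1/(2·n^21). Euler-Maclaurin then gives
  Σ_{k>n} 1/k^21 = ∫_{n}^∞ dx/x^21 − 1/(2·n^21) + O(1/n^22).
(Equivalently this is ζ(21) − Σ_{k≤n} 1/k^21.)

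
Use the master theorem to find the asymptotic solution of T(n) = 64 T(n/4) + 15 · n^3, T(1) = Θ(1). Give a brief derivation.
T(n) = Θ(n^3 log n)

log_4 64 = 3, and f(n) = 15 · n^3 = Θ(n^(log_4 64)). This is Case 2 of the master theorem: T(n) = Θ(f(n) · log n) = Θ(n^3 log n).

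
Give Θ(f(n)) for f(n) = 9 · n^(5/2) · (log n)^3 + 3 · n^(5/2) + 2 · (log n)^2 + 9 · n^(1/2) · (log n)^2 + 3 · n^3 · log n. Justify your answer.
f(n) ∈ Θ(n^3 · log n)

Compare the terms by growth order. For large n, n^a · (log n)^b dominates n^a' · (log n)^b' iff a > a', or (a = a' and b > b'). Ranking the 5 terms shows the dominant one is 3 · n^3 · log n. Hence f(n) ∈ Θ(n^3 · log n).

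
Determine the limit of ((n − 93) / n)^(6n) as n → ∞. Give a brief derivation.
lim = e^(−558)

Rewrite as (1 − 93/n)^(6n). By the standard limit (1 + x/n)^n → e^x, we have (1 − 93/n)^n → e^(−93), and raising to the 6th power gives e^(−558).
More precisely, ln[(1 − 93/n)^(6n)] = 6n · ln(1 − 93/n) = 6n · (-93/n + O(1/n^2)) = -558 + O(1/n) → -558.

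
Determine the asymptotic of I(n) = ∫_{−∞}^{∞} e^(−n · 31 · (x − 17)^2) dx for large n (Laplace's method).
I(n) = sqrt(π/(31n))

Here φ(x) = 31 · (x − 17)^2 has its unique minimum at x* = 17 with φ(x*) = 0 and φ''(x*) = 62. Laplace's method gives
  I(n) ~ e^(−n φ(x*)) · sqrt(2π / (n · φ''(x*))) = sqrt(2π / (62n)) = sqrt(π/(31n)).
This is exact: substituting u = (x − 17)·sqrt(31n) gives I(n) = (1/sqrt(31n)) ∫_{−∞}^{∞} e^(−u^2) du = sqrt(π/(31n)).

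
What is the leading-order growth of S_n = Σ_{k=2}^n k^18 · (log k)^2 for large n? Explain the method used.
S_n ~ n^19 · (log n)^2 / 19

By integral comparison, S_n = ∫_1^n x^18 · (log x)^2 dx + O(n^18 · (log n)^2). For the integral, the leading term of ∫_1^n x^18 (log x)^2 dx is n^19/19 · (log n)^2 (by repeated integration by parts; each step lowers the log-exponent and produces a relatively O(1/log n) correction). Hence S_n ~ n^19 · (log n)^2 / 19.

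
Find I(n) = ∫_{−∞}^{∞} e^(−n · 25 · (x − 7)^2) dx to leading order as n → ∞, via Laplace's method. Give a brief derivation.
I(n) = sqrt(π/(25n))

Here φ(x) = 25 · (x − 7)^2 has its unique minimum at x* = 7 with φ(x*) = 0 and φ''(x*) = 50. Laplace's method gives
  I(n) ~ e^(−n φ(x*)) · sqrt(2π / (n · φ''(x*))) = sqrt(2π / (50n)) = sqrt(π/(25n)).
This is exact: substituting u = (x − 7)·sqrt(25n) gives I(n) = (1/sqrt(25n)) ∫_{−∞}^{∞} e^(−u^2) du = sqrt(π/(25n)).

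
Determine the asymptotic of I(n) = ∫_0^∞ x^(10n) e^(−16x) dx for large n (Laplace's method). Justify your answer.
I(n) ~ (sqrt(2π·10n) / 16) · (10n/(16e))^(10n)

Write the integrand as exp(10n ln x − 16x) and set f(x) = 10n ln x − 16x. Then f'(x) = 10n/x − 16 = 0 at x* = 10n/16, and f''(x*) = −10n/x*^2 = −16^2/(10n). Laplace's method (interior maximum) gives
  I(n) ~ e^(f(x*)) · sqrt(2π / |f''(x*)|)
        = exp(10n ln(10n/16) − 10n) · sqrt(2π · 10n / 16^2)
        = (10n/16)^(10n) e^(−10n) · sqrt(2π·10n) / 16
        = (sqrt(2π·10n) / 16) · (10n/(16e))^(10n).
This matches Γ(10n+1)/16^(10n+1) with Stirling applied to Γ.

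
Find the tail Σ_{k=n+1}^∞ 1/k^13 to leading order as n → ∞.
Σ_{k>n} 1/k^13 ~ 1/(12 · n^12)

Compare to the integral: ∫_{n}^∞ x^(−13) dx = [−x^(−12)/12]_{n}^∞ = 1/((13−1)·n^12). Euler-Maclaurin then gives
  Σ_{k>n} 1/k^13 = ∫_{n}^∞ dx/x^13 − 1/(2·n^13) + O(1/n^14).
(Equivalently this is ζ(13) − Σ_{k≤n} 1/k^13.)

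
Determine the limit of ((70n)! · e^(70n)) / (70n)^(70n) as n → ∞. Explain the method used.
lim = ∞

Stirling: (70n)! ~ sqrt(2π·70n) · (70n/e)^(70n). Hence
  (70n)! · e^(70n) / (70n)^(70n) ~ sqrt(2π·70n) = sqrt(2π·70) · sqrt(n) → ∞.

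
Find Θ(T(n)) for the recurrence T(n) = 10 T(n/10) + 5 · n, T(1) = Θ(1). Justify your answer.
T(n) = Θ(n log n)

log_10 10 = 1, and f(n) = 5 · n = Θ(n^(log_10 10)). This is Case 2 of the master theorem: T(n) = Θ(f(n) · log n) = Θ(n log n).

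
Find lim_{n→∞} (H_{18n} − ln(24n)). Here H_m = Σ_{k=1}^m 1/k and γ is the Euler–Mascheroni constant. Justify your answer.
lim = ln(3/4) + γ

By Euler-Maclaurin, H_m = ln m + γ + O(1/m). So
  H_{18n} − ln(24n) = ln(18n) + γ − ln(24n) + O(1/n)
                       = ln(18/24) + γ + O(1/n).
Hence the limit is ln(18/24) + γ (= ln(3/4)).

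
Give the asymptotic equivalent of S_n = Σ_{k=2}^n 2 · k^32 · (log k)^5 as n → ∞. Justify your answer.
S_n ~ 2 · n^33 · (log n)^5 / 33

By integral comparison, S_n = ∫_1^n 2 · x^32 · (log x)^5 dx + O(n^32 · (log n)^5). For the integral, the leading term of ∫_1^n x^32 (log x)^5 dx is n^33/33 · (log n)^5 (by repeated integration by parts; each step lowers the log-exponent and produces a relatively O(1/log n) correction). Hence S_n ~ 2 · n^33 · (log n)^5 / 33.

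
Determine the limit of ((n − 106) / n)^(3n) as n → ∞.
lim = e^(−318)

Rewrite as (1 − 106/n)^(3n). By the standard limit (1 + x/n)^n → e^x, we have (1 − 106/n)^n → e^(−106), and raising to the 3rd power gives e^(−318).
More precisely, ln[(1 − 106/n)^(3n)] = 3n · ln(1 − 106/n) = 3n · (-106/n + O(1/n^2)) = -318 + O(1/n) → -318.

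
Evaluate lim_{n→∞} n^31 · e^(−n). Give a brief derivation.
lim = 0

Exponentials with base > 1 dominate every fixed polynomial: for any fixed c, n^c / e^n → 0 as n → ∞ (e.g. by the ratio test, or since e^n grows faster than any power of n). Hence n^31 · e^(−n) = n^31 / e^n → 0.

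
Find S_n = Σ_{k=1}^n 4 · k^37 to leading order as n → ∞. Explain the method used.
S_n ~ 2 · n^38 / 19

By integral comparison (Euler-Maclaurin), Σ_{k=1}^n 4 · k^37 = 4 · ∫_0^n x^37 dx + O(n^37) = 4 · n^38/38 = 2 · n^38 / 19 + O(n^37). (Equivalently, Faulhaber's formula gives the same leading term.)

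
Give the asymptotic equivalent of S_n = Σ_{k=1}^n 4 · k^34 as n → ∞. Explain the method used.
S_n ~ 4 · n^35 / 35

By integral comparison (Euler-Maclaurin), Σ_{k=1}^n 4 · k^34 = 4 · ∫_0^n x^34 dx + O(n^34) = 4 · n^35/35 + O(n^34). (Equivalently, Faulhaber's formula gives the same leading term.)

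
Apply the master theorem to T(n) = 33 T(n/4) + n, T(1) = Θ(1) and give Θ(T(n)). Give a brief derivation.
T(n) = Θ(n^(log_4 33))

Master theorem: compare f(n) = n to n^(log_4 33) where log_4 33 ≈ 2.522. Since 1 < log_4 33, we have f(n) = O(n^(log_4 33 − ε)) for some ε > 0 — Case 1. Hence T(n) = Θ(n^(log_4 33)).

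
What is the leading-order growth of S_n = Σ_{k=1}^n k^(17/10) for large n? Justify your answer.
S_n ~ (10/27) · n^(27/10)

Integral comparison: Σ_{k=1}^n k^(17/10) = ∫_0^n x^(17/10) dx + O(n^(17/10)). The integral is n^(1 + 17/10) / (1 + 17/10) = n^((17+10)/10) / ((17+10)/10) = (10/27) · n^(27/10).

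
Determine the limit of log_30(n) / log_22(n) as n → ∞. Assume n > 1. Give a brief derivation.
lim = ln(22) / ln(30) = log_30(22)

Change of base: log_30(n) = ln n / ln 30 and log_22(n) = ln n / ln 22. The ratio is (ln n / ln 30) · (ln 22 / ln n) = ln 22 / ln 30, a constant independent of n. So the limit is ln 22 / ln 30 = log_30(22).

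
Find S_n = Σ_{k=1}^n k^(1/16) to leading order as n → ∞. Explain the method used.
S_n ~ (16/17) · n^(17/16)

Integral comparison: Σ_{k=1}^n k^(1/16) = ∫_0^n x^(1/16) dx + O(n^(1/16)). The integral is n^(1 + 1/16) / (1 + 1/16) = n^((1+16)/16) / ((1+16)/16) = (16/17) · n^(17/16).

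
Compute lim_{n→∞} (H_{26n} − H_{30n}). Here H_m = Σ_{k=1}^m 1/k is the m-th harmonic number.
lim = ln(26/30) = ln(13/15)

Euler-Maclaurin gives H_m = ln m + γ + 1/(2m) + O(1/m^2). The γ and O(1/m) terms cancel in the difference:
  H_{26n} − H_{30n} = ln(26n) − ln(30n) + O(1/n) = ln(26/30) + O(1/n).
Hence the limit is ln(26/30) = ln(13/15).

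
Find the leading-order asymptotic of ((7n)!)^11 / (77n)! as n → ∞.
((7n)!)^11/(77n)! ~ ((2π·7n)^(10/2) / sqrt(11)) · 11^(−11·7n)  →  0

Write N = 7n. Stirling: N! ~ sqrt(2π N)(N/e)^N and (11N)! ~ sqrt(2π·11N)·(11N/e)^(11N).
  (N!)^11/(11N)! ~ (2π N)^(11/2) (N/e)^(11N) / [sqrt(2π·11N) (11N/e)^(11N)]
     = (2π N)^(11/2) / sqrt(2π·11N) · (N/(11N))^(11N)
     = (2π N)^((11−1)/2) / sqrt(11) · 11^(−11N).
Since 11^11 > 1, the factor 11^(−11N) decays exponentially, so the ratio → 0. Substituting N = 7n gives the stated form.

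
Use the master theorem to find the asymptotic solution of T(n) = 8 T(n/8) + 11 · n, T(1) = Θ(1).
T(n) = Θ(n log n)

log_8 8 = 1, and f(n) = 11 · n = Θ(n^(log_8 8)). This is Case 2 of the master theorem: T(n) = Θ(f(n) · log n) = Θ(n log n).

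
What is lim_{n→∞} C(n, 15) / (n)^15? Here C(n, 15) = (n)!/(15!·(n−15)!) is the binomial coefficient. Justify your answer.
lim = 1/15! = 1/1307674368000

With N = n → ∞: C(N, 15) / N^15 = [N(N−1)…(N−14)] / (15! · N^15) = (1/15!) · 1 · (1 − 1/n) · … · (1 − 14/n). Each factor → 1 as N → ∞, so the limit is 1/15! = 1/1307674368000.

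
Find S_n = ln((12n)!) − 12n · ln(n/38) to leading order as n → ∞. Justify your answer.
S_n ~ 12n · (ln 456 − 1) + O(ln n)

Stirling: ln((12n)!) = 12n ln(12n) − 12n + O(ln n).
  S_n = 12n ln(12n) − 12n − 12n ln(n/38) + O(ln n)
      = 12n ln(12n) − 12n ln n + 12n ln 38 − 12n + O(ln n)
      = 12n ln 12 + 12n ln 38 − 12n + O(ln n)
      = 12n (ln 456 − 1) + O(ln n).
Numerically ln(456) − 1 ≈ 5.1225.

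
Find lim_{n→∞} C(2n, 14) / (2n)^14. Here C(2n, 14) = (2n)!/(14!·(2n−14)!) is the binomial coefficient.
lim = 1/14! = 1/87178291200

With N = 2n → ∞: C(N, 14) / N^14 = [N(N−1)…(N−13)] / (14! · N^14) = (1/14!) · 1 · (1 − 1/(2n)) · … · (1 − 13/(2n)). Each factor → 1 as N → ∞, so the limit is 1/14! = 1/87178291200.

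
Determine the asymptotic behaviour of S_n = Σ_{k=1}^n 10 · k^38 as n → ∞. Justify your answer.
S_n ~ 10 · n^39 / 39

By integral comparison (Euler-Maclaurin), Σ_{k=1}^n 10 · k^38 = 10 · ∫_0^n x^38 dx + O(n^38) = 10 · n^39/39 + O(n^38). (Equivalently, Faulhaber's formula gives the same leading term.)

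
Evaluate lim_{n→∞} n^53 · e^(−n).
lim = 0

Exponentials with base > 1 dominate every fixed polynomial: for any fixed c, n^c / e^n → 0 as n → ∞ (e.g. by the ratio test, or since e^n grows faster than any power of n). Hence n^53 · e^(−n) = n^53 / e^n → 0.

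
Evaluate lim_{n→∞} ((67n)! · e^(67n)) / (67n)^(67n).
lim = ∞

Stirling: (67n)! ~ sqrt(2π·67n) · (67n/e)^(67n). Hence
  (67n)! · e^(67n) / (67n)^(67n) ~ sqrt(2π·67n) = sqrt(2π·67) · sqrt(n) → ∞.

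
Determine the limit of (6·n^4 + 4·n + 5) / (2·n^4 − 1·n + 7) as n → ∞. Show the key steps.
lim = 6/2 = 3

For large n the leading n^4 terms dominate both numerator and denominator. Dividing top and bottom by n^4, every other term tends to 0, leaving 6/2 = 3.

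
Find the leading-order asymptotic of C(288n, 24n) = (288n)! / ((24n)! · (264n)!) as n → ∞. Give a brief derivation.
C(288n, 24n) ~ (8916100448256/285311670611)^(24n) · sqrt(6/(11π·24n))

Write N = 24n. Apply Stirling to each factorial:
  (12N)! ~ sqrt(2π·12N) · (12N/e)^(12N),
  N! ~ sqrt(2π N) · (N/e)^N,
  (11N)! ~ sqrt(2π·11N) · (11N/e)^(11N).
The exponential factors combine to (12N)^(12N) / (N^N · (11N)^(11N)) = 12^(12N)/11^(11N) = (12^12/11^11)^N = (8916100448256/285311670611)^N.
The square-root prefactors combine to sqrt(2π·12N) / (sqrt(2π N)·sqrt(2π·11N)) = sqrt(12 / (2π·11·N)) = sqrt(6/(11π·24n)).
Substituting N = 24n: C(288n, 24n) ~ (8916100448256/285311670611)^(24n) · sqrt(6/(11π·24n)).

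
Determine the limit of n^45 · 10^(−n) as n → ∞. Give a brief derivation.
lim = 0

Exponentials with base > 1 dominate every fixed polynomial: for any fixed c, n^c / 10^n → 0 as n → ∞ (e.g. by the ratio test, or by writing 10^n = e^(n ln 10) and noting e^(n ln 10) / n^c → ∞). Hence n^45 · 10^(−n) = n^45 / 10^n → 0.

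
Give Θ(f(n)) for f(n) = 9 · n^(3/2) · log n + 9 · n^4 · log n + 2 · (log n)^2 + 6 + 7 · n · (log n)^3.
f(n) ∈ Θ(n^4 · log n)

Compare the terms by growth order. For large n, n^a · (log n)^b dominates n^a' · (log n)^b' iff a > a', or (a = a' and b > b'). Ranking the 5 terms shows the dominant one is 9 · n^4 · log n. Hence f(n) ∈ Θ(n^4 · log n).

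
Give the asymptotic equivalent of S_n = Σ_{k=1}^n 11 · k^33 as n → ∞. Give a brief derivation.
S_n ~ 11 · n^34 / 34

By integral comparison (Euler-Maclaurin), Σ_{k=1}^n 11 · k^33 = 11 · ∫_0^n x^33 dx + O(n^33) = 11 · n^34/34 + O(n^33). (Equivalently, Faulhaber's formula gives the same leading term.)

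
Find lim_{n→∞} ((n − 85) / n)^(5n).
lim = e^(−425)

Rewrite as (1 − 85/n)^(5n). By the standard limit (1 + x/n)^n → e^x, we have (1 − 85/n)^n → e^(−85), and raising to the 5th power gives e^(−425).
More precisely, ln[(1 − 85/n)^(5n)] = 5n · ln(1 − 85/n) = 5n · (-85/n + O(1/n^2)) = -425 + O(1/n) → -425.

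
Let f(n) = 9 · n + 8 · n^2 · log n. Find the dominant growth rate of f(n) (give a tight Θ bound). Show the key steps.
f(n) ∈ Θ(n^2 · log n)

Compare the terms by growth order. For large n, n^a · (log n)^b dominates n^a' · (log n)^b' iff a > a', or (a = a' and b > b'). Ranking the 2 terms shows the dominant one is 8 · n^2 · log n. Hence f(n) ∈ Θ(n^2 · log n).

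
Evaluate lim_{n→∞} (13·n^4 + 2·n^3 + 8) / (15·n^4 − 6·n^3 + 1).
lim = 13/15

For large n the leading n^4 terms dominate both numerator and denominator. Dividing top and bottom by n^4, every other term tends to 0, leaving 13/15.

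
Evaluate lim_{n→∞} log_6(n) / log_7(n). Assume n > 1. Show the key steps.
lim = ln(7) / ln(6) = log_6(7)

Change of base: log_6(n) = ln n / ln 6 and log_7(n) = ln n / ln 7. The ratio is (ln n / ln 6) · (ln 7 / ln n) = ln 7 / ln 6, a constant independent of n. So the limit is ln 7 / ln 6 = log_6(7).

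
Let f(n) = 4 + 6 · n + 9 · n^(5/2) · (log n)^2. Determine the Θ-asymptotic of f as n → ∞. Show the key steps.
f(n) ∈ Θ(n^(5/2) · (log n)^2)

Compare the terms by growth order. For large n, n^a · (log n)^b dominates n^a' · (log n)^b' iff a > a', or (a = a' and b > b'). Ranking the 3 terms shows the dominant one is 9 · n^(5/2) · (log n)^2. Hence f(n) ∈ Θ(n^(5/2) · (log n)^2).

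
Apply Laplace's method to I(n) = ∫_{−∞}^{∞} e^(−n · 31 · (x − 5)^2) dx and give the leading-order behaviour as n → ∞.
I(n) = sqrt(π/(31n))

Here φ(x) = 31 · (x − 5)^2 has its unique minimum at x* = 5 with φ(x*) = 0 and φ''(x*) = 62. Laplace's method gives
  I(n) ~ e^(−n φ(x*)) · sqrt(2π / (n · φ''(x*))) = sqrt(2π / (62n)) = sqrt(π/(31n)).
This is exact: substituting u = (x − 5)·sqrt(31n) gives I(n) = (1/sqrt(31n)) ∫_{−∞}^{∞} e^(−u^2) du = sqrt(π/(31n)).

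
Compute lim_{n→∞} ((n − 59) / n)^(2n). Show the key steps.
lim = e^(−118)

Rewrite as (1 − 59/n)^(2n). By the standard limit (1 + x/n)^n → e^x, we have (1 − 59/n)^n → e^(−59), and raising to the 2nd power gives e^(−118).
More precisely, ln[(1 − 59/n)^(2n)] = 2n · ln(1 − 59/n) = 2n · (-59/n + O(1/n^2)) = -118 + O(1/n) → -118.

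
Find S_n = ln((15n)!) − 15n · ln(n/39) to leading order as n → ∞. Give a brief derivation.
S_n ~ 15n · (ln 585 − 1) + O(ln n)

Stirling: ln((15n)!) = 15n ln(15n) − 15n + O(ln n).
  S_n = 15n ln(15n) − 15n − 15n ln(n/39) + O(ln n)
      = 15n ln(15n) − 15n ln n + 15n ln 39 − 15n + O(ln n)
      = 15n ln 15 + 15n ln 39 − 15n + O(ln n)
      = 15n (ln 585 − 1) + O(ln n).
Numerically ln(585) − 1 ≈ 5.3716.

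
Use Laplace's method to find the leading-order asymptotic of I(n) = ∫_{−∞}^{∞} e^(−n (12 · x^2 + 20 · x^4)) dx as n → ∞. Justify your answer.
I(n) ~ sqrt(π/(12n))

φ(x) = 12 · x^2 + 20 · x^4 has its unique global minimum at x* = 0 (since φ'(x) = 24x + 80x^3 = 0 only at x = 0 for real x with both coefficients positive, and φ → ∞ as |x| → ∞). At x* = 0, φ(0) = 0 and φ''(0) = 24. Laplace's method then gives
  I(n) ~ sqrt(2π / (n · φ''(0))) · e^(−n φ(0)) = sqrt(2π / (24n)) = sqrt(π/(12n)).
The 20 · x^4 term contributes only at subleading order (an O(1/n) relative correction).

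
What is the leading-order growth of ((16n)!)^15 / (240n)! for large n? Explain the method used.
((16n)!)^15/(240n)! ~ ((2π·16n)^(14/2) / sqrt(15)) · 15^(−15·16n)  →  0

Write N = 16n. Stirling: N! ~ sqrt(2π N)(N/e)^N and (15N)! ~ sqrt(2π·15N)·(15N/e)^(15N).
  (N!)^15/(15N)! ~ (2π N)^(15/2) (N/e)^(15N) / [sqrt(2π·15N) (15N/e)^(15N)]
     = (2π N)^(15/2) / sqrt(2π·15N) · (N/(15N))^(15N)
     = (2π N)^((15−1)/2) / sqrt(15) · 15^(−15N).
Since 15^15 > 1, the factor 15^(−15N) decays exponentially, so the ratio → 0. Substituting N = 16n gives the stated form.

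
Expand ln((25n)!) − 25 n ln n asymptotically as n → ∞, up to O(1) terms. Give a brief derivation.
ln((25n)!) − 25 n ln n = 25(ln 25 − 1) n + (1/2) ln(2π·25n) + O(1/n)

Stirling: ln((25n)!) = 25n ln(25n) − 25n + (1/2) ln(2π·25n) + O(1/n).
Since 25n ln(25n) = 25n ln n + 25n ln 25, subtracting 25n ln n cancels the n ln n term exactly. What remains is 25(ln 25 − 1) n + (1/2) ln(2π·25n) + O(1/n).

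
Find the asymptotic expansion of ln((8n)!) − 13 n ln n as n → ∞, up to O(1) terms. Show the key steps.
ln((8n)!) − 13 n ln n = −5 n ln n + 8(ln 8 − 1) n + (1/2) ln(2π·8n) + O(1/n)

Stirling: ln((8n)!) = 8n ln(8n) − 8n + (1/2) ln(2π·8n) + O(1/n).
Expand 8n ln(8n) = 8n (ln n + ln 8) = 8n ln n + 8n ln 8.
Subtract 13n ln n: leading term is (8 − 13) n ln n = −5 n ln n. The next term is 8n ln 8 − 8n = 8(ln 8 − 1) n. Then the (1/2) ln(2π·8n) correction.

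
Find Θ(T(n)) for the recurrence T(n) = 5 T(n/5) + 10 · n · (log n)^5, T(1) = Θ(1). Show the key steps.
T(n) = Θ(n · (log n)^6)

Here log_5 5 = 1 and f(n) = 10 · n · (log n)^5 = Θ(n^(log_5 5) · (log n)^5). This is the extended Case 2 of the master theorem (f matches the critical exponent up to log factors), giving T(n) = Θ(n^(log_5 5) · (log n)^(5+1)) = Θ(n · (log n)^6).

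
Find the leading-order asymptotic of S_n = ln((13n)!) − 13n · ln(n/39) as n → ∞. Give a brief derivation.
S_n ~ 13n · (ln 507 − 1) + O(ln n)

Stirling: ln((13n)!) = 13n ln(13n) − 13n + O(ln n).
  S_n = 13n ln(13n) − 13n − 13n ln(n/39) + O(ln n)
      = 13n ln(13n) − 13n ln n + 13n ln 39 − 13n + O(ln n)
      = 13n ln 13 + 13n ln 39 − 13n + O(ln n)
      = 13n (ln 507 − 1) + O(ln n).
Numerically ln(507) − 1 ≈ 5.2285.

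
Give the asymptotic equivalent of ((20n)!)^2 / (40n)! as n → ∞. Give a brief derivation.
((20n)!)^2/(40n)! ~ ((2π·20n)^(1/2) / sqrt(2)) · 2^(−2·20n)  →  0

Write N = 20n. Stirling: N! ~ sqrt(2π N)(N/e)^N and (2N)! ~ sqrt(2π·2N)·(2N/e)^(2N).
  (N!)^2/(2N)! ~ (2π N)^(2/2) (N/e)^(2N) / [sqrt(2π·2N) (2N/e)^(2N)]
     = (2π N)^(2/2) / sqrt(2π·2N) · (N/(2N))^(2N)
     = (2π N)^((2−1)/2) / sqrt(2) · 2^(−2N).
Since 2^2 > 1, the factor 2^(−2N) decays exponentially, so the ratio → 0. Substituting N = 20n gives the stated form.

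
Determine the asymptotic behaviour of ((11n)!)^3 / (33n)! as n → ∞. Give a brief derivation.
((11n)!)^3/(33n)! ~ ((2π·11n)^(2/2) / sqrt(3)) · 3^(−3·11n)  →  0

Write N = 11n. Stirling: N! ~ sqrt(2π N)(N/e)^N and (3N)! ~ sqrt(2π·3N)·(3N/e)^(3N).
  (N!)^3/(3N)! ~ (2π N)^(3/2) (N/e)^(3N) / [sqrt(2π·3N) (3N/e)^(3N)]
     = (2π N)^(3/2) / sqrt(2π·3N) · (N/(3N))^(3N)
     = (2π N)^((3−1)/2) / sqrt(3) · 3^(−3N).
Since 3^3 > 1, the factor 3^(−3N) decays exponentially, so the ratio → 0. Substituting N = 11n gives the stated form.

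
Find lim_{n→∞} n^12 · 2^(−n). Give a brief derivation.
lim = 0

Exponentials with base > 1 dominate every fixed polynomial: for any fixed c, n^c / 2^n → 0 as n → ∞ (e.g. by the ratio test, or by writing 2^n = e^(n ln 2) and noting e^(n ln 2) / n^c → ∞). Hence n^12 · 2^(−n) = n^12 / 2^n → 0.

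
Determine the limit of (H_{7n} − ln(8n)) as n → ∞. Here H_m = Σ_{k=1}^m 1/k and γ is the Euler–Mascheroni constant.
lim = ln(7/8) + γ

By Euler-Maclaurin, H_m = ln m + γ + O(1/m). So
  H_{7n} − ln(8n) = ln(7n) + γ − ln(8n) + O(1/n)
                       = ln(7/8) + γ + O(1/n).
Hence the limit is ln(7/8) + γ.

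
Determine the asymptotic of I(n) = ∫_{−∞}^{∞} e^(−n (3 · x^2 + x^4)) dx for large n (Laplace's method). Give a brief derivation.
I(n) ~ sqrt(π/(3n))

φ(x) = 3 · x^2 + x^4 has its unique global minimum at x* = 0 (since φ'(x) = 6x + 4x^3 = 0 only at x = 0 for real x with both coefficients positive, and φ → ∞ as |x| → ∞). At x* = 0, φ(0) = 0 and φ''(0) = 6. Laplace's method then gives
  I(n) ~ sqrt(2π / (n · φ''(0))) · e^(−n φ(0)) = sqrt(2π / (6n)) = sqrt(π/(3n)).
The x^4 term contributes only at subleading order (an O(1/n) relative correction).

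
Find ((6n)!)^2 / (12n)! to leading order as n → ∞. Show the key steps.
((6n)!)^2/(12n)! ~ ((2π·6n)^(1/2) / sqrt(2)) · 2^(−2·6n)  →  0

Write N = 6n. Stirling: N! ~ sqrt(2π N)(N/e)^N and (2N)! ~ sqrt(2π·2N)·(2N/e)^(2N).
  (N!)^2/(2N)! ~ (2π N)^(2/2) (N/e)^(2N) / [sqrt(2π·2N) (2N/e)^(2N)]
     = (2π N)^(2/2) / sqrt(2π·2N) · (N/(2N))^(2N)
     = (2π N)^((2−1)/2) / sqrt(2) · 2^(−2N).
Since 2^2 > 1, the factor 2^(−2N) decays exponentially, so the ratio → 0. Substituting N = 6n gives the stated form.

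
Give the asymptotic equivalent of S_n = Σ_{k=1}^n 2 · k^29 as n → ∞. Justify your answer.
S_n ~ n^30 / 15

By integral comparison (Euler-Maclaurin), Σ_{k=1}^n 2 · k^29 = 2 · ∫_0^n x^29 dx + O(n^29) = 2 · n^30/30 = n^30 / 15 + O(n^29). (Equivalently, Faulhaber's formula gives the same leading term.)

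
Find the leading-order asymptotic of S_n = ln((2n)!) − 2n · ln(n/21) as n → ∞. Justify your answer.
S_n ~ 2n · (ln 42 − 1) + O(ln n)

Stirling: ln((2n)!) = 2n ln(2n) − 2n + O(ln n).
  S_n = 2n ln(2n) − 2n − 2n ln(n/21) + O(ln n)
      = 2n ln(2n) − 2n ln n + 2n ln 21 − 2n + O(ln n)
      = 2n ln 2 + 2n ln 21 − 2n + O(ln n)
      = 2n (ln 42 − 1) + O(ln n).
Numerically ln(42) − 1 ≈ 2.7377.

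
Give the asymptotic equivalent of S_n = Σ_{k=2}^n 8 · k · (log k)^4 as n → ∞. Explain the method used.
S_n ~ 4 · n^2 · (log n)^4

By integral comparison, S_n = ∫_1^n 8 · x · (log x)^4 dx + O(n · (log n)^4). For the integral, the leading term of ∫_1^n x^1 (log x)^4 dx is n^2/2 · (log n)^4 (by repeated integration by parts; each step lowers the log-exponent and produces a relatively O(1/log n) correction). Hence S_n ~ 4 · n^2 · (log n)^4.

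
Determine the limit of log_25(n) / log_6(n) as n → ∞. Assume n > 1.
lim = ln(6) / ln(25) = log_25(6)

Change of base: log_25(n) = ln n / ln 25 and log_6(n) = ln n / ln 6. The ratio is (ln n / ln 25) · (ln 6 / ln n) = ln 6 / ln 25, a constant independent of n. So the limit is ln 6 / ln 25 = log_25(6).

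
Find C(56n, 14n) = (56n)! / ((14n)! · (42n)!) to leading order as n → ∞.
C(56n, 14n) ~ (256/27)^(14n) · sqrt(2/(3π·14n))

Write N = 14n. Apply Stirling to each factorial:
  (4N)! ~ sqrt(2π·4N) · (4N/e)^(4N),
  N! ~ sqrt(2π N) · (N/e)^N,
  (3N)! ~ sqrt(2π·3N) · (3N/e)^(3N).
The exponential factors combine to (4N)^(4N) / (N^N · (3N)^(3N)) = 4^(4N)/3^(3N) = (4^4/3^3)^N = (256/27)^N.
The square-root prefactors combine to sqrt(2π·4N) / (sqrt(2π N)·sqrt(2π·3N)) = sqrt(4 / (2π·3·N)) = sqrt(2/(3π·14n)).
Substituting N = 14n: C(56n, 14n) ~ (256/27)^(14n) · sqrt(2/(3π·14n)).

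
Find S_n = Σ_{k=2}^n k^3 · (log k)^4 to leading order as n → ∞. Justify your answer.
S_n ~ n^4 · (log n)^4 / 4

By integral comparison, S_n = ∫_1^n x^3 · (log x)^4 dx + O(n^3 · (log n)^4). For the integral, the leading term of ∫_1^n x^3 (log x)^4 dx is n^4/4 · (log n)^4 (by repeated integration by parts; each step lowers the log-exponent and produces a relatively O(1/log n) correction). Hence S_n ~ n^4 · (log n)^4 / 4.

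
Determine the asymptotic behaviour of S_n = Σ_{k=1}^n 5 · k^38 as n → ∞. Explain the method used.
S_n ~ 5 · n^39 / 39

By integral comparison (Euler-Maclaurin), Σ_{k=1}^n 5 · k^38 = 5 · ∫_0^n x^38 dx + O(n^38) = 5 · n^39/39 + O(n^38). (Equivalently, Faulhaber's formula gives the same leading term.)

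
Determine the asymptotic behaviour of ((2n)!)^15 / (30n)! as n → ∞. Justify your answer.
((2n)!)^15/(30n)! ~ ((2π·2n)^(14/2) / sqrt(15)) · 15^(−15·2n)  →  0

Write N = 2n. Stirling: N! ~ sqrt(2π N)(N/e)^N and (15N)! ~ sqrt(2π·15N)·(15N/e)^(15N).
  (N!)^15/(15N)! ~ (2π N)^(15/2) (N/e)^(15N) / [sqrt(2π·15N) (15N/e)^(15N)]
     = (2π N)^(15/2) / sqrt(2π·15N) · (N/(15N))^(15N)
     = (2π N)^((15−1)/2) / sqrt(15) · 15^(−15N).
Since 15^15 > 1, the factor 15^(−15N) decays exponentially, so the ratio → 0. Substituting N = 2n gives the stated form.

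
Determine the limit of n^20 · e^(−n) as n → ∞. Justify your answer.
lim = 0

Exponentials with base > 1 dominate every fixed polynomial: for any fixed c, n^c / e^n → 0 as n → ∞ (e.g. by the ratio test, or since e^n grows faster than any power of n). Hence n^20 · e^(−n) = n^20 / e^n → 0.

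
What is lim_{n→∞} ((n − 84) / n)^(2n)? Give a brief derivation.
lim = e^(−168)

Rewrite as (1 − 84/n)^(2n). By the standard limit (1 + x/n)^n → e^x, we have (1 − 84/n)^n → e^(−84), and raising to the 2nd power gives e^(−168).
More precisely, ln[(1 − 84/n)^(2n)] = 2n · ln(1 − 84/n) = 2n · (-84/n + O(1/n^2)) = -168 + O(1/n) → -168.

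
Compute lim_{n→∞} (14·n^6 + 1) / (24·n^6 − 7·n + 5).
lim = 14/24 = 7/12

For large n the leading n^6 terms dominate both numerator and denominator. Dividing top and bottom by n^6, every other term tends to 0, leaving 14/24 = 7/12.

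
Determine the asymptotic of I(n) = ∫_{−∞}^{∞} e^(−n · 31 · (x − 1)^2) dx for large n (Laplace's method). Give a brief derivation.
I(n) = sqrt(π/(31n))

Here φ(x) = 31 · (x − 1)^2 has its unique minimum at x* = 1 with φ(x*) = 0 and φ''(x*) = 62. Laplace's method gives
  I(n) ~ e^(−n φ(x*)) · sqrt(2π / (n · φ''(x*))) = sqrt(2π / (62n)) = sqrt(π/(31n)).
This is exact: substituting u = (x − 1)·sqrt(31n) gives I(n) = (1/sqrt(31n)) ∫_{−∞}^{∞} e^(−u^2) du = sqrt(π/(31n)).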